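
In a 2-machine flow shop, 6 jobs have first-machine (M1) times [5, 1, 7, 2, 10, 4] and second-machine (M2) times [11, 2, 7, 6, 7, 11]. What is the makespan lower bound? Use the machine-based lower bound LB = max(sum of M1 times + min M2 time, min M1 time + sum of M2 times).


LB1 = sum(M1 times) + min(M2 times) = 29 + 2 = 31
LB2 = min(M1 times) + sum(M2 times) = 1 + 44 = 45
Lower bound = max(LB1, LB2) = max(31, 45) = 45

45


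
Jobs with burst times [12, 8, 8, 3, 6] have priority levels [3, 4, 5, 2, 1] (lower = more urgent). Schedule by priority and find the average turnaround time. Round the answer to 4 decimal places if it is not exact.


Sort by priority (ascending = highest first):
Order: [(1, 6), (2, 3), (3, 12), (4, 8), (5, 8)]
Completion times:
  Priority 1, burst=6, C=6
  Priority 2, burst=3, C=9
  Priority 3, burst=12, C=21
  Priority 4, burst=8, C=29
  Priority 5, burst=8, C=37
Average turnaround = 102/5 = 20.4

20.4


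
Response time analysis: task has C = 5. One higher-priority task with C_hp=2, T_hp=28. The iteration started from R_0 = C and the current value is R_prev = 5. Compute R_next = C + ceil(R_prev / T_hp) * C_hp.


R_next = C + ceil(R_prev / T_hp) * C_hp
ceil(5 / 28) = ceil(0.1786) = 1
Interference = 1 * 2 = 2
R_next = 5 + 2 = 7

7


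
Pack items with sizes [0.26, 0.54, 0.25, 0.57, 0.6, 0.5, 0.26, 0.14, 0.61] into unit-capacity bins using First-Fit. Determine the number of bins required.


Place items sequentially using First-Fit:
  Item 0.26 -> new Bin 1
  Item 0.54 -> Bin 1 (now 0.8)
  Item 0.25 -> new Bin 2
  Item 0.57 -> Bin 2 (now 0.82)
  Item 0.6 -> new Bin 3
  Item 0.5 -> new Bin 4
  Item 0.26 -> Bin 3 (now 0.86)
  Item 0.14 -> Bin 1 (now 0.94)
  Item 0.61 -> new Bin 5
Total bins used = 5

5


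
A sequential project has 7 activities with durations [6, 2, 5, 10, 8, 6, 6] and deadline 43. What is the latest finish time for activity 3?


LF(activity 3) = deadline - sum of successor durations
Successors: activities 4 through 7 with durations [10, 8, 6, 6]
Sum of successor durations = 30
LF = 43 - 30 = 13

13


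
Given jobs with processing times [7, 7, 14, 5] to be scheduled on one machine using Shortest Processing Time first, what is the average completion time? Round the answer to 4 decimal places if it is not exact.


Sort jobs by processing time (SPT order): [5, 7, 7, 14]
Compute completion times sequentially:
  Job 1: processing = 5, completes at 5
  Job 2: processing = 7, completes at 12
  Job 3: processing = 7, completes at 19
  Job 4: processing = 14, completes at 33
Sum of completion times = 69
Average completion time = 69/4 = 17.25

17.25


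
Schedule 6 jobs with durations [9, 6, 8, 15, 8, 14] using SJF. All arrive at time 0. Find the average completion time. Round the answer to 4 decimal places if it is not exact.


SJF order (ascending): [6, 8, 8, 9, 14, 15]
Completion times:
  Job 1: burst=6, C=6
  Job 2: burst=8, C=14
  Job 3: burst=8, C=22
  Job 4: burst=9, C=31
  Job 5: burst=14, C=45
  Job 6: burst=15, C=60
Average completion = 178/6 = 29.6667

29.6667


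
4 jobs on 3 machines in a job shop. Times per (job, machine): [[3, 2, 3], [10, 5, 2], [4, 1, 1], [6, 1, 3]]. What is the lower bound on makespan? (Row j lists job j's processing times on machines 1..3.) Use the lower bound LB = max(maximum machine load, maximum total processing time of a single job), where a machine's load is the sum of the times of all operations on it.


Machine loads:
  Machine 1: 3 + 10 + 4 + 6 = 23
  Machine 2: 2 + 5 + 1 + 1 = 9
  Machine 3: 3 + 2 + 1 + 3 = 9
Max machine load = 23
Job totals:
  Job 1: 8
  Job 2: 17
  Job 3: 6
  Job 4: 10
Max job total = 17
Lower bound = max(23, 17) = 23

23


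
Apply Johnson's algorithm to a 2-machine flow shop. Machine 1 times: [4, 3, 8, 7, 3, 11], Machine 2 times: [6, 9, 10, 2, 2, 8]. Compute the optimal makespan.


Apply Johnson's rule:
  Group 1 (a <= b): [(2, 3, 9), (1, 4, 6), (3, 8, 10)]
  Group 2 (a > b): [(6, 11, 8), (4, 7, 2), (5, 3, 2)]
Optimal job order: [2, 1, 3, 6, 4, 5]
Schedule:
  Job 2: M1 done at 3, M2 done at 12
  Job 1: M1 done at 7, M2 done at 18
  Job 3: M1 done at 15, M2 done at 28
  Job 6: M1 done at 26, M2 done at 36
  Job 4: M1 done at 33, M2 done at 38
  Job 5: M1 done at 36, M2 done at 40
Makespan = 40

40


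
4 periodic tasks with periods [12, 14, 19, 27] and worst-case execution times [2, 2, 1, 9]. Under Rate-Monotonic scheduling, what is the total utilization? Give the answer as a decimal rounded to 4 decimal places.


Compute individual utilizations (exact fractions):
  Task 1: C/T = 2/12 = 1/6 (approx. 0.1667)
  Task 2: C/T = 2/14 = 1/7 (approx. 0.1429)
  Task 3: C/T = 1/19 (approx. 0.0526)
  Task 4: C/T = 9/27 = 1/3 (approx. 0.3333)
Total utilization U = 1/6 + 1/7 + 1/19 + 1/3 = 185/266
Rounded to 4 decimal places: U = 0.6955
RM (Liu & Layland) bound for 4 tasks = 0.756828; compare with U = 185/266 (approx. 0.695489)
U <= bound, so schedulable by RM sufficient condition.

0.6955


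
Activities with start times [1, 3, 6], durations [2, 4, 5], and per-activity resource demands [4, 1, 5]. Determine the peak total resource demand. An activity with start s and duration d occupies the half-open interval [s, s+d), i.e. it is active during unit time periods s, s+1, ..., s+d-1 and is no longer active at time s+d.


Each activity i is active on [start_i, start_i + duration_i).
Compute total resource usage per time slot:
  t=0: active resources = [], total = 0
  t=1: active resources = [4], total = 4
  t=2: active resources = [4], total = 4
  t=3: active resources = [1], total = 1
  t=4: active resources = [1], total = 1
  t=5: active resources = [1], total = 1
  t=6: active resources = [1, 5], total = 6
  t=7: active resources = [5], total = 5
  t=8: active resources = [5], total = 5
  t=9: active resources = [5], total = 5
  t=10: active resources = [5], total = 5
Peak resource demand = 6

6


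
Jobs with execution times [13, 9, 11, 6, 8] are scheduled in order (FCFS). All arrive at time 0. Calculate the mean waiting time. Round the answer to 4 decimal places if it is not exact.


FCFS order (as given): [13, 9, 11, 6, 8]
Waiting times:
  Job 1: wait = 0
  Job 2: wait = 13
  Job 3: wait = 22
  Job 4: wait = 33
  Job 5: wait = 39
Sum of waiting times = 107
Average waiting time = 107/5 = 21.4

21.4


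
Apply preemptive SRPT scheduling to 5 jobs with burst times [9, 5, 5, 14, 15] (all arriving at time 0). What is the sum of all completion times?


Since all jobs arrive at t=0, SRPT equals SPT ordering.
SPT order: [5, 5, 9, 14, 15]
Completion times:
  Job 1: p=5, C=5
  Job 2: p=5, C=10
  Job 3: p=9, C=19
  Job 4: p=14, C=33
  Job 5: p=15, C=48
Total completion time = 5 + 10 + 19 + 33 + 48 = 115

115


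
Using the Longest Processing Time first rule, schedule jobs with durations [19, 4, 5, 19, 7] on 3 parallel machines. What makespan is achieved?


Sort jobs in decreasing order (LPT): [19, 19, 7, 5, 4]
Assign each job to the least loaded machine:
  Machine 1: jobs [19], load = 19
  Machine 2: jobs [19], load = 19
  Machine 3: jobs [7, 5, 4], load = 16
Makespan = max load = 19

19


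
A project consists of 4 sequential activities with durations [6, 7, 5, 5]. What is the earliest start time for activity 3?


Activity 3 starts after activities 1 through 2 complete.
Predecessor durations: [6, 7]
ES = 6 + 7 = 13

13


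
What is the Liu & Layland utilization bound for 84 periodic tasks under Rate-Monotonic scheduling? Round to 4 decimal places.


Compute 2^(1/84) = 1.0082858917
Subtract 1: 1.0082858917 - 1 = 0.0082858917
Multiply by n: 84 * 0.0082858917 = 0.6960149028
Round to 4 dp: 0.6960

0.6960


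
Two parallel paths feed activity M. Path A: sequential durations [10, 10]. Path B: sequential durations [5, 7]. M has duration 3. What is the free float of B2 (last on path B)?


ES(B2) = sum of predecessors on chain B = 5
EF(B2) = ES + duration = 5 + 7 = 12
Successor of B2 is M. ES(M) = max(sum(A), sum(B)) = max(20, 12) = 20
Free float = ES(successor) - EF(current) = 20 - 12 = 8

8


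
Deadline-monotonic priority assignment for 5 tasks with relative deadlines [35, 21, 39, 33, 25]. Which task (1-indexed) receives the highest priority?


Sort tasks by relative deadline (ascending):
  Task 2: deadline = 21
  Task 5: deadline = 25
  Task 4: deadline = 33
  Task 1: deadline = 35
  Task 3: deadline = 39
Priority order (highest first): [2, 5, 4, 1, 3]
Highest priority task = 2

2


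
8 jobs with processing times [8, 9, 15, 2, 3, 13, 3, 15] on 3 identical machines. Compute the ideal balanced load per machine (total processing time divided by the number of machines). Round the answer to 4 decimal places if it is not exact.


Total processing time = 8 + 9 + 15 + 2 + 3 + 13 + 3 + 15 = 68
Number of machines = 3
Ideal balanced load = 68 / 3 = 22.6667

22.6667


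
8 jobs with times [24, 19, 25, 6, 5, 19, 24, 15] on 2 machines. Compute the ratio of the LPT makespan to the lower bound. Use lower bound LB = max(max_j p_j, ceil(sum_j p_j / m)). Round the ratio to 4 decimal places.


LPT order: [25, 24, 24, 19, 19, 15, 6, 5]
Machine loads after assignment: [69, 68]
LPT makespan = 69
Lower bound = max(max_job, ceil(total/2)) = max(25, 69) = 69
Ratio = 69 / 69 = 1.0

1.0


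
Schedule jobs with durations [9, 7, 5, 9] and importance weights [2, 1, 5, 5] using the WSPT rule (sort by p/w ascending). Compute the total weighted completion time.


Compute p/w ratios and sort ascending (WSPT): [(5, 5), (9, 5), (9, 2), (7, 1)]
Compute weighted completion times:
  Job (p=5,w=5): C=5, w*C=5*5=25
  Job (p=9,w=5): C=14, w*C=5*14=70
  Job (p=9,w=2): C=23, w*C=2*23=46
  Job (p=7,w=1): C=30, w*C=1*30=30
Total weighted completion time = 171

171


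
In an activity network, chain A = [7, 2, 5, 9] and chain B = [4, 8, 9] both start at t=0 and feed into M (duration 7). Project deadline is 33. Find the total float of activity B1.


Forward pass: ES(B1) = sum of predecessors on chain B = 0
EF = ES + duration = 0 + 4 = 4
Backward pass: LF(M) = deadline = 33; LS(M) = 33 - 7 = 26
LF(B1) = LS(M) - sum(successors on chain B) = 26 - 17 = 9
LS = LF - duration = 9 - 4 = 5
Total float = LS - ES = 5 - 0 = 5

5


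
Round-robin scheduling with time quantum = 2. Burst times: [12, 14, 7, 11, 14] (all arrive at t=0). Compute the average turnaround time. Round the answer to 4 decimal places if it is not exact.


Time quantum = 2
Execution trace:
  J1 runs 2 units, time = 2
  J2 runs 2 units, time = 4
  J3 runs 2 units, time = 6
  J4 runs 2 units, time = 8
  J5 runs 2 units, time = 10
  J1 runs 2 units, time = 12
  J2 runs 2 units, time = 14
  J3 runs 2 units, time = 16
  J4 runs 2 units, time = 18
  J5 runs 2 units, time = 20
  J1 runs 2 units, time = 22
  J2 runs 2 units, time = 24
  J3 runs 2 units, time = 26
  J4 runs 2 units, time = 28
  J5 runs 2 units, time = 30
  J1 runs 2 units, time = 32
  J2 runs 2 units, time = 34
  J3 runs 1 units, time = 35
  J4 runs 2 units, time = 37
  J5 runs 2 units, time = 39
  J1 runs 2 units, time = 41
  J2 runs 2 units, time = 43
  J4 runs 2 units, time = 45
  J5 runs 2 units, time = 47
  J1 runs 2 units, time = 49
  J2 runs 2 units, time = 51
  J4 runs 1 units, time = 52
  J5 runs 2 units, time = 54
  J2 runs 2 units, time = 56
  J5 runs 2 units, time = 58
Finish times: [49, 56, 35, 52, 58]
Average turnaround = 250/5 = 50.0

50.0


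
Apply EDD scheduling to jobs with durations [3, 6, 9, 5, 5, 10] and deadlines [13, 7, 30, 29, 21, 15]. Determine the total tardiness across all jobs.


Sort by due date (EDD order): [(6, 7), (3, 13), (10, 15), (5, 21), (5, 29), (9, 30)]
Compute completion times and tardiness:
  Job 1: p=6, d=7, C=6, tardiness=max(0,6-7)=0
  Job 2: p=3, d=13, C=9, tardiness=max(0,9-13)=0
  Job 3: p=10, d=15, C=19, tardiness=max(0,19-15)=4
  Job 4: p=5, d=21, C=24, tardiness=max(0,24-21)=3
  Job 5: p=5, d=29, C=29, tardiness=max(0,29-29)=0
  Job 6: p=9, d=30, C=38, tardiness=max(0,38-30)=8
Total tardiness = 15

15


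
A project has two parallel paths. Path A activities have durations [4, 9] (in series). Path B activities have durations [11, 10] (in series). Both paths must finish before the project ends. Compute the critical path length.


Path A total = 4 + 9 = 13
Path B total = 11 + 10 = 21
Critical path = longest path = max(13, 21) = 21

21


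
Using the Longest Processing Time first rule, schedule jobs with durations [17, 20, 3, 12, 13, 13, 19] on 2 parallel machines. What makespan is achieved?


Sort jobs in decreasing order (LPT): [20, 19, 17, 13, 13, 12, 3]
Assign each job to the least loaded machine:
  Machine 1: jobs [20, 13, 13, 3], load = 49
  Machine 2: jobs [19, 17, 12], load = 48
Makespan = max load = 49

49


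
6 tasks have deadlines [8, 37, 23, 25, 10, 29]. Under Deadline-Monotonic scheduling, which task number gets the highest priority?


Sort tasks by relative deadline (ascending):
  Task 1: deadline = 8
  Task 5: deadline = 10
  Task 3: deadline = 23
  Task 4: deadline = 25
  Task 6: deadline = 29
  Task 2: deadline = 37
Priority order (highest first): [1, 5, 3, 4, 6, 2]
Highest priority task = 1

1


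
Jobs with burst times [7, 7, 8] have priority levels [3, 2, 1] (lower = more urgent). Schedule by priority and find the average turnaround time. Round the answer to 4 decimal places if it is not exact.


Sort by priority (ascending = highest first):
Order: [(1, 8), (2, 7), (3, 7)]
Completion times:
  Priority 1, burst=8, C=8
  Priority 2, burst=7, C=15
  Priority 3, burst=7, C=22
Average turnaround = 45/3 = 15.0

15.0


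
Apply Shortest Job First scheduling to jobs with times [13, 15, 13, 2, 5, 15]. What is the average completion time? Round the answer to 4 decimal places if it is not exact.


SJF order (ascending): [2, 5, 13, 13, 15, 15]
Completion times:
  Job 1: burst=2, C=2
  Job 2: burst=5, C=7
  Job 3: burst=13, C=20
  Job 4: burst=13, C=33
  Job 5: burst=15, C=48
  Job 6: burst=15, C=63
Average completion = 173/6 = 28.8333

28.8333


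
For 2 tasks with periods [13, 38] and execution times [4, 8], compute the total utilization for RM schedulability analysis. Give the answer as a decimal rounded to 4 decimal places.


Compute individual utilizations (exact fractions):
  Task 1: C/T = 4/13 (approx. 0.3077)
  Task 2: C/T = 8/38 = 4/19 (approx. 0.2105)
Total utilization U = 4/13 + 4/19 = 128/247
Rounded to 4 decimal places: U = 0.5182
RM (Liu & Layland) bound for 2 tasks = 0.828427; compare with U = 128/247 (approx. 0.518219)
U <= bound, so schedulable by RM sufficient condition.

0.5182


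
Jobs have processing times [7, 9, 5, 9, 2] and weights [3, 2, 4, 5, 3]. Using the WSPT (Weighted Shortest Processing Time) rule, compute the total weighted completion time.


Compute p/w ratios and sort ascending (WSPT): [(2, 3), (5, 4), (9, 5), (7, 3), (9, 2)]
Compute weighted completion times:
  Job (p=2,w=3): C=2, w*C=3*2=6
  Job (p=5,w=4): C=7, w*C=4*7=28
  Job (p=9,w=5): C=16, w*C=5*16=80
  Job (p=7,w=3): C=23, w*C=3*23=69
  Job (p=9,w=2): C=32, w*C=2*32=64
Total weighted completion time = 247

247


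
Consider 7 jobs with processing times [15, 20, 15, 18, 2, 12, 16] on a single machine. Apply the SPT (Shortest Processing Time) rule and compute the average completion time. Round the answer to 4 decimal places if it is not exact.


Sort jobs by processing time (SPT order): [2, 12, 15, 15, 16, 18, 20]
Compute completion times sequentially:
  Job 1: processing = 2, completes at 2
  Job 2: processing = 12, completes at 14
  Job 3: processing = 15, completes at 29
  Job 4: processing = 15, completes at 44
  Job 5: processing = 16, completes at 60
  Job 6: processing = 18, completes at 78
  Job 7: processing = 20, completes at 98
Sum of completion times = 325
Average completion time = 325/7 = 46.4286

46.4286


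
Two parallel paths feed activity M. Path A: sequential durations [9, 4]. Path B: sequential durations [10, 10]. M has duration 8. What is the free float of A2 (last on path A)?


ES(A2) = sum of predecessors on chain A = 9
EF(A2) = ES + duration = 9 + 4 = 13
Successor of A2 is M. ES(M) = max(sum(A), sum(B)) = max(13, 20) = 20
Free float = ES(successor) - EF(current) = 20 - 13 = 7

7


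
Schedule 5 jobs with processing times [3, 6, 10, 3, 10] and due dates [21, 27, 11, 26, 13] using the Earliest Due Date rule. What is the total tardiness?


Sort by due date (EDD order): [(10, 11), (10, 13), (3, 21), (3, 26), (6, 27)]
Compute completion times and tardiness:
  Job 1: p=10, d=11, C=10, tardiness=max(0,10-11)=0
  Job 2: p=10, d=13, C=20, tardiness=max(0,20-13)=7
  Job 3: p=3, d=21, C=23, tardiness=max(0,23-21)=2
  Job 4: p=3, d=26, C=26, tardiness=max(0,26-26)=0
  Job 5: p=6, d=27, C=32, tardiness=max(0,32-27)=5
Total tardiness = 14

14


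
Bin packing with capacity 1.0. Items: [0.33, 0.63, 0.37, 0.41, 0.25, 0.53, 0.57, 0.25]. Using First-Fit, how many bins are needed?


Place items sequentially using First-Fit:
  Item 0.33 -> new Bin 1
  Item 0.63 -> Bin 1 (now 0.96)
  Item 0.37 -> new Bin 2
  Item 0.41 -> Bin 2 (now 0.78)
  Item 0.25 -> new Bin 3
  Item 0.53 -> Bin 3 (now 0.78)
  Item 0.57 -> new Bin 4
  Item 0.25 -> Bin 4 (now 0.82)
Total bins used = 4

4


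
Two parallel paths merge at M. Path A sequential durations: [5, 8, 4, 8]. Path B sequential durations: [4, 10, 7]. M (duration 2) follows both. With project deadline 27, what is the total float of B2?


Forward pass: ES(B2) = sum of predecessors on chain B = 4
EF = ES + duration = 4 + 10 = 14
Backward pass: LF(M) = deadline = 27; LS(M) = 27 - 2 = 25
LF(B2) = LS(M) - sum(successors on chain B) = 25 - 7 = 18
LS = LF - duration = 18 - 10 = 8
Total float = LS - ES = 8 - 4 = 4

4


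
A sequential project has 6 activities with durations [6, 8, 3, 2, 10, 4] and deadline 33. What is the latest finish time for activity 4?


LF(activity 4) = deadline - sum of successor durations
Successors: activities 5 through 6 with durations [10, 4]
Sum of successor durations = 14
LF = 33 - 14 = 19

19


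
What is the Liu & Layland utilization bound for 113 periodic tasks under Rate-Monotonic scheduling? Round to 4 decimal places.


Compute 2^(1/113) = 1.0061528976
Subtract 1: 1.0061528976 - 1 = 0.0061528976
Multiply by n: 113 * 0.0061528976 = 0.6952774288
Round to 4 dp: 0.6953

0.6953


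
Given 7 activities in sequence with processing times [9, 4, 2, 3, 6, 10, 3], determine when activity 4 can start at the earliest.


Activity 4 starts after activities 1 through 3 complete.
Predecessor durations: [9, 4, 2]
ES = 9 + 4 + 2 = 15

15


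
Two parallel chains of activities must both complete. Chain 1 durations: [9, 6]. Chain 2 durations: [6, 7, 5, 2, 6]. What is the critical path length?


Path A total = 9 + 6 = 15
Path B total = 6 + 7 + 5 + 2 + 6 = 26
Critical path = longest path = max(15, 26) = 26

26


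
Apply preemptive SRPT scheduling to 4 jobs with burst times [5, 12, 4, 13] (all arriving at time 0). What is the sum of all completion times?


Since all jobs arrive at t=0, SRPT equals SPT ordering.
SPT order: [4, 5, 12, 13]
Completion times:
  Job 1: p=4, C=4
  Job 2: p=5, C=9
  Job 3: p=12, C=21
  Job 4: p=13, C=34
Total completion time = 4 + 9 + 21 + 34 = 68

68


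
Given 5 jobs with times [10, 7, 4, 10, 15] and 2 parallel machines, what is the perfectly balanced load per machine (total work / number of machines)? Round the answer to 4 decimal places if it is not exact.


Total processing time = 10 + 7 + 4 + 10 + 15 = 46
Number of machines = 2
Ideal balanced load = 46 / 2 = 23.0

23.0


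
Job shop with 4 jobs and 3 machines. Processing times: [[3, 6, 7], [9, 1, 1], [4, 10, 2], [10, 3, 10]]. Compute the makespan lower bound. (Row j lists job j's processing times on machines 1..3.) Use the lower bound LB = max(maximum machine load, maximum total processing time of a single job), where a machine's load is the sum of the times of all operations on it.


Machine loads:
  Machine 1: 3 + 9 + 4 + 10 = 26
  Machine 2: 6 + 1 + 10 + 3 = 20
  Machine 3: 7 + 1 + 2 + 10 = 20
Max machine load = 26
Job totals:
  Job 1: 16
  Job 2: 11
  Job 3: 16
  Job 4: 23
Max job total = 23
Lower bound = max(26, 23) = 26

26


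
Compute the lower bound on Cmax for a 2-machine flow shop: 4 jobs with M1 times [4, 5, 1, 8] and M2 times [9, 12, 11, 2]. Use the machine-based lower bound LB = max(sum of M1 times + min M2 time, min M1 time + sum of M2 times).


LB1 = sum(M1 times) + min(M2 times) = 18 + 2 = 20
LB2 = min(M1 times) + sum(M2 times) = 1 + 34 = 35
Lower bound = max(LB1, LB2) = max(20, 35) = 35

35


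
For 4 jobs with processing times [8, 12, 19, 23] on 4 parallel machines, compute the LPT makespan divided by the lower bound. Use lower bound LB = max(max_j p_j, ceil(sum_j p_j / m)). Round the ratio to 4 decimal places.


LPT order: [23, 19, 12, 8]
Machine loads after assignment: [23, 19, 12, 8]
LPT makespan = 23
Lower bound = max(max_job, ceil(total/4)) = max(23, 16) = 23
Ratio = 23 / 23 = 1.0

1.0


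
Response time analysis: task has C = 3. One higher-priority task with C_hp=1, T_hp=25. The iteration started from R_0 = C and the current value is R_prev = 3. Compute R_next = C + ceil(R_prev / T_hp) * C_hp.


R_next = C + ceil(R_prev / T_hp) * C_hp
ceil(3 / 25) = ceil(0.12) = 1
Interference = 1 * 1 = 1
R_next = 3 + 1 = 4

4


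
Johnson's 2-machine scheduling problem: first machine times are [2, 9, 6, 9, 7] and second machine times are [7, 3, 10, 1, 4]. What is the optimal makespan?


Apply Johnson's rule:
  Group 1 (a <= b): [(1, 2, 7), (3, 6, 10)]
  Group 2 (a > b): [(5, 7, 4), (2, 9, 3), (4, 9, 1)]
Optimal job order: [1, 3, 5, 2, 4]
Schedule:
  Job 1: M1 done at 2, M2 done at 9
  Job 3: M1 done at 8, M2 done at 19
  Job 5: M1 done at 15, M2 done at 23
  Job 2: M1 done at 24, M2 done at 27
  Job 4: M1 done at 33, M2 done at 34
Makespan = 34

34


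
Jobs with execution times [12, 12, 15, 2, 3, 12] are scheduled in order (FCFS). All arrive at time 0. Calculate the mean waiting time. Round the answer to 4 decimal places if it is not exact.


FCFS order (as given): [12, 12, 15, 2, 3, 12]
Waiting times:
  Job 1: wait = 0
  Job 2: wait = 12
  Job 3: wait = 24
  Job 4: wait = 39
  Job 5: wait = 41
  Job 6: wait = 44
Sum of waiting times = 160
Average waiting time = 160/6 = 26.6667

26.6667


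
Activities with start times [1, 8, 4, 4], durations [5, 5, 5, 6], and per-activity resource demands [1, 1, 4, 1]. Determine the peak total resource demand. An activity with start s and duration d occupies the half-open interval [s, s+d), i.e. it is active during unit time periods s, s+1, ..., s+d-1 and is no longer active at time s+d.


Each activity i is active on [start_i, start_i + duration_i).
Compute total resource usage per time slot:
  t=0: active resources = [], total = 0
  t=1: active resources = [1], total = 1
  t=2: active resources = [1], total = 1
  t=3: active resources = [1], total = 1
  t=4: active resources = [1, 4, 1], total = 6
  t=5: active resources = [1, 4, 1], total = 6
  t=6: active resources = [4, 1], total = 5
  t=7: active resources = [4, 1], total = 5
  t=8: active resources = [1, 4, 1], total = 6
  t=9: active resources = [1, 1], total = 2
  t=10: active resources = [1], total = 1
  t=11: active resources = [1], total = 1
  t=12: active resources = [1], total = 1
Peak resource demand = 6

6


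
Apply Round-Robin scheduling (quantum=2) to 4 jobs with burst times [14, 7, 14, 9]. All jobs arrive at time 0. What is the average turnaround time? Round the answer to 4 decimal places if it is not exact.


Time quantum = 2
Execution trace:
  J1 runs 2 units, time = 2
  J2 runs 2 units, time = 4
  J3 runs 2 units, time = 6
  J4 runs 2 units, time = 8
  J1 runs 2 units, time = 10
  J2 runs 2 units, time = 12
  J3 runs 2 units, time = 14
  J4 runs 2 units, time = 16
  J1 runs 2 units, time = 18
  J2 runs 2 units, time = 20
  J3 runs 2 units, time = 22
  J4 runs 2 units, time = 24
  J1 runs 2 units, time = 26
  J2 runs 1 units, time = 27
  J3 runs 2 units, time = 29
  J4 runs 2 units, time = 31
  J1 runs 2 units, time = 33
  J3 runs 2 units, time = 35
  J4 runs 1 units, time = 36
  J1 runs 2 units, time = 38
  J3 runs 2 units, time = 40
  J1 runs 2 units, time = 42
  J3 runs 2 units, time = 44
Finish times: [42, 27, 44, 36]
Average turnaround = 149/4 = 37.25

37.25


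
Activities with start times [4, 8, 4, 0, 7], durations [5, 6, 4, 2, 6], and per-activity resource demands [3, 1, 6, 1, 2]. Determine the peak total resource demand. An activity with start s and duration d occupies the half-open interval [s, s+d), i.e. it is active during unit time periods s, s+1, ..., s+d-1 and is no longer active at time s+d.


Each activity i is active on [start_i, start_i + duration_i).
Compute total resource usage per time slot:
  t=0: active resources = [1], total = 1
  t=1: active resources = [1], total = 1
  t=2: active resources = [], total = 0
  t=3: active resources = [], total = 0
  t=4: active resources = [3, 6], total = 9
  t=5: active resources = [3, 6], total = 9
  t=6: active resources = [3, 6], total = 9
  t=7: active resources = [3, 6, 2], total = 11
  t=8: active resources = [3, 1, 2], total = 6
  t=9: active resources = [1, 2], total = 3
  t=10: active resources = [1, 2], total = 3
  t=11: active resources = [1, 2], total = 3
  t=12: active resources = [1, 2], total = 3
  t=13: active resources = [1], total = 1
Peak resource demand = 11

11


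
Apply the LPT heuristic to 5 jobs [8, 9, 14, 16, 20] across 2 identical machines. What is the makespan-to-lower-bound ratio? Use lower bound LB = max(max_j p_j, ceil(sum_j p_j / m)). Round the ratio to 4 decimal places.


LPT order: [20, 16, 14, 9, 8]
Machine loads after assignment: [37, 30]
LPT makespan = 37
Lower bound = max(max_job, ceil(total/2)) = max(20, 34) = 34
Ratio = 37 / 34 = 1.0882

1.0882


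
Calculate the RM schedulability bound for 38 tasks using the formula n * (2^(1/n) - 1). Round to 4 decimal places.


Compute 2^(1/38) = 1.0184080933
Subtract 1: 1.0184080933 - 1 = 0.0184080933
Multiply by n: 38 * 0.0184080933 = 0.6995075454
Round to 4 dp: 0.6995

0.6995


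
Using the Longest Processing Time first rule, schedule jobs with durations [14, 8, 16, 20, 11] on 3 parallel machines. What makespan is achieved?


Sort jobs in decreasing order (LPT): [20, 16, 14, 11, 8]
Assign each job to the least loaded machine:
  Machine 1: jobs [20], load = 20
  Machine 2: jobs [16, 8], load = 24
  Machine 3: jobs [14, 11], load = 25
Makespan = max load = 25

25


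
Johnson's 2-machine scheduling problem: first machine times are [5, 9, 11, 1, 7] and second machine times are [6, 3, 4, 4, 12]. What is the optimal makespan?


Apply Johnson's rule:
  Group 1 (a <= b): [(4, 1, 4), (1, 5, 6), (5, 7, 12)]
  Group 2 (a > b): [(3, 11, 4), (2, 9, 3)]
Optimal job order: [4, 1, 5, 3, 2]
Schedule:
  Job 4: M1 done at 1, M2 done at 5
  Job 1: M1 done at 6, M2 done at 12
  Job 5: M1 done at 13, M2 done at 25
  Job 3: M1 done at 24, M2 done at 29
  Job 2: M1 done at 33, M2 done at 36
Makespan = 36

36


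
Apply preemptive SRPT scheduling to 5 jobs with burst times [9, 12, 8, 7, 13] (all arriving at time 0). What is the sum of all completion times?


Since all jobs arrive at t=0, SRPT equals SPT ordering.
SPT order: [7, 8, 9, 12, 13]
Completion times:
  Job 1: p=7, C=7
  Job 2: p=8, C=15
  Job 3: p=9, C=24
  Job 4: p=12, C=36
  Job 5: p=13, C=49
Total completion time = 7 + 15 + 24 + 36 + 49 = 131

131


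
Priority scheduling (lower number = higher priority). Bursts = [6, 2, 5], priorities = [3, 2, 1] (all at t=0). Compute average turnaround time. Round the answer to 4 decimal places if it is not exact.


Sort by priority (ascending = highest first):
Order: [(1, 5), (2, 2), (3, 6)]
Completion times:
  Priority 1, burst=5, C=5
  Priority 2, burst=2, C=7
  Priority 3, burst=6, C=13
Average turnaround = 25/3 = 8.3333

8.3333


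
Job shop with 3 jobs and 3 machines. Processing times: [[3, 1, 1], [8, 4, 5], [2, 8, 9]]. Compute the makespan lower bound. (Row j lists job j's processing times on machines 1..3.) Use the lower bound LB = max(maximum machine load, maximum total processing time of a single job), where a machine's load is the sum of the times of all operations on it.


Machine loads:
  Machine 1: 3 + 8 + 2 = 13
  Machine 2: 1 + 4 + 8 = 13
  Machine 3: 1 + 5 + 9 = 15
Max machine load = 15
Job totals:
  Job 1: 5
  Job 2: 17
  Job 3: 19
Max job total = 19
Lower bound = max(15, 19) = 19

19


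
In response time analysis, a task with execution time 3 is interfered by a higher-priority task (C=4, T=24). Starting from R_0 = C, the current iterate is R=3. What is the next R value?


R_next = C + ceil(R_prev / T_hp) * C_hp
ceil(3 / 24) = ceil(0.125) = 1
Interference = 1 * 4 = 4
R_next = 3 + 4 = 7

7


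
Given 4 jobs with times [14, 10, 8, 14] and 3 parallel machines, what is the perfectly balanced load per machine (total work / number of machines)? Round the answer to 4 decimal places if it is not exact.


Total processing time = 14 + 10 + 8 + 14 = 46
Number of machines = 3
Ideal balanced load = 46 / 3 = 15.3333

15.3333


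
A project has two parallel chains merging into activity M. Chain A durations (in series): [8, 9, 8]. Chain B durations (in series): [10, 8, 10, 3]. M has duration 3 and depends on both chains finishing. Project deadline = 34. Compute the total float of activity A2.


Forward pass: ES(A2) = sum of predecessors on chain A = 8
EF = ES + duration = 8 + 9 = 17
Backward pass: LF(M) = deadline = 34; LS(M) = 34 - 3 = 31
LF(A2) = LS(M) - sum(successors on chain A) = 31 - 8 = 23
LS = LF - duration = 23 - 9 = 14
Total float = LS - ES = 14 - 8 = 6

6


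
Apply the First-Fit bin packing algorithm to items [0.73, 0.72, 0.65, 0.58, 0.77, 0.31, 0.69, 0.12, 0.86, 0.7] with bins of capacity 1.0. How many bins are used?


Place items sequentially using First-Fit:
  Item 0.73 -> new Bin 1
  Item 0.72 -> new Bin 2
  Item 0.65 -> new Bin 3
  Item 0.58 -> new Bin 4
  Item 0.77 -> new Bin 5
  Item 0.31 -> Bin 3 (now 0.96)
  Item 0.69 -> new Bin 6
  Item 0.12 -> Bin 1 (now 0.85)
  Item 0.86 -> new Bin 7
  Item 0.7 -> new Bin 8
Total bins used = 8

8


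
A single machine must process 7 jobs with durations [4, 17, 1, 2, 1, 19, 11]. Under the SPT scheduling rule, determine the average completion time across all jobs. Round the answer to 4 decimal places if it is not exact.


Sort jobs by processing time (SPT order): [1, 1, 2, 4, 11, 17, 19]
Compute completion times sequentially:
  Job 1: processing = 1, completes at 1
  Job 2: processing = 1, completes at 2
  Job 3: processing = 2, completes at 4
  Job 4: processing = 4, completes at 8
  Job 5: processing = 11, completes at 19
  Job 6: processing = 17, completes at 36
  Job 7: processing = 19, completes at 55
Sum of completion times = 125
Average completion time = 125/7 = 17.8571

17.8571


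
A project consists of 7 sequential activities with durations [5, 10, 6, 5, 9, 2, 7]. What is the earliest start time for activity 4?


Activity 4 starts after activities 1 through 3 complete.
Predecessor durations: [5, 10, 6]
ES = 5 + 10 + 6 = 21

21


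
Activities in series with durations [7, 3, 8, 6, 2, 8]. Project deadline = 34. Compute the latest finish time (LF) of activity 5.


LF(activity 5) = deadline - sum of successor durations
Successors: activities 6 through 6 with durations [8]
Sum of successor durations = 8
LF = 34 - 8 = 26

26


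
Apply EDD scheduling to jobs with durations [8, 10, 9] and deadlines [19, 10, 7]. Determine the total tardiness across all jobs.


Sort by due date (EDD order): [(9, 7), (10, 10), (8, 19)]
Compute completion times and tardiness:
  Job 1: p=9, d=7, C=9, tardiness=max(0,9-7)=2
  Job 2: p=10, d=10, C=19, tardiness=max(0,19-10)=9
  Job 3: p=8, d=19, C=27, tardiness=max(0,27-19)=8
Total tardiness = 19

19


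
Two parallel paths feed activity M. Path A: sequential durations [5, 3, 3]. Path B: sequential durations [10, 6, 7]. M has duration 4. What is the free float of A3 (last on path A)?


ES(A3) = sum of predecessors on chain A = 8
EF(A3) = ES + duration = 8 + 3 = 11
Successor of A3 is M. ES(M) = max(sum(A), sum(B)) = max(11, 23) = 23
Free float = ES(successor) - EF(current) = 23 - 11 = 12

12


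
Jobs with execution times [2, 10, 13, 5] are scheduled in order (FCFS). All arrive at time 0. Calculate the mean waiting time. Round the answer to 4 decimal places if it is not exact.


FCFS order (as given): [2, 10, 13, 5]
Waiting times:
  Job 1: wait = 0
  Job 2: wait = 2
  Job 3: wait = 12
  Job 4: wait = 25
Sum of waiting times = 39
Average waiting time = 39/4 = 9.75

9.75


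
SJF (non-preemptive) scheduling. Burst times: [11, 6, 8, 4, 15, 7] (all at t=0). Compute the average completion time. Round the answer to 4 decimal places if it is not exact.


SJF order (ascending): [4, 6, 7, 8, 11, 15]
Completion times:
  Job 1: burst=4, C=4
  Job 2: burst=6, C=10
  Job 3: burst=7, C=17
  Job 4: burst=8, C=25
  Job 5: burst=11, C=36
  Job 6: burst=15, C=51
Average completion = 143/6 = 23.8333

23.8333


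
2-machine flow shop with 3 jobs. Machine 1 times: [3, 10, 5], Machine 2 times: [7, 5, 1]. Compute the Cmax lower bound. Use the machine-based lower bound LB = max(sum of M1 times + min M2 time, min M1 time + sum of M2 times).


LB1 = sum(M1 times) + min(M2 times) = 18 + 1 = 19
LB2 = min(M1 times) + sum(M2 times) = 3 + 13 = 16
Lower bound = max(LB1, LB2) = max(19, 16) = 19

19


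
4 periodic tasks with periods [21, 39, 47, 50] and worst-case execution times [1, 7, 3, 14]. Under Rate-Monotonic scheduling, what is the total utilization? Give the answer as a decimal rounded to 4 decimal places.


Compute individual utilizations (exact fractions):
  Task 1: C/T = 1/21 (approx. 0.0476)
  Task 2: C/T = 7/39 (approx. 0.1795)
  Task 3: C/T = 3/47 (approx. 0.0638)
  Task 4: C/T = 14/50 = 7/25 (approx. 0.28)
Total utilization U = 1/21 + 7/39 + 3/47 + 7/25 = 183142/320775
Rounded to 4 decimal places: U = 0.5709
RM (Liu & Layland) bound for 4 tasks = 0.756828; compare with U = 183142/320775 (approx. 0.570936)
U <= bound, so schedulable by RM sufficient condition.

0.5709


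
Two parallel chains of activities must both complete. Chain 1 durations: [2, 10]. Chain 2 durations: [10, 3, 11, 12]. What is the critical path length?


Path A total = 2 + 10 = 12
Path B total = 10 + 3 + 11 + 12 = 36
Critical path = longest path = max(12, 36) = 36

36


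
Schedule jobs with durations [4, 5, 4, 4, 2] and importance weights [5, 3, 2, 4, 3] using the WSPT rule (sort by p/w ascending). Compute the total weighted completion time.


Compute p/w ratios and sort ascending (WSPT): [(2, 3), (4, 5), (4, 4), (5, 3), (4, 2)]
Compute weighted completion times:
  Job (p=2,w=3): C=2, w*C=3*2=6
  Job (p=4,w=5): C=6, w*C=5*6=30
  Job (p=4,w=4): C=10, w*C=4*10=40
  Job (p=5,w=3): C=15, w*C=3*15=45
  Job (p=4,w=2): C=19, w*C=2*19=38
Total weighted completion time = 159

159


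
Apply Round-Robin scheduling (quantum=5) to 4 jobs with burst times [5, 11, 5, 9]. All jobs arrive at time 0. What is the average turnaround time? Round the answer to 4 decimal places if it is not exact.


Time quantum = 5
Execution trace:
  J1 runs 5 units, time = 5
  J2 runs 5 units, time = 10
  J3 runs 5 units, time = 15
  J4 runs 5 units, time = 20
  J2 runs 5 units, time = 25
  J4 runs 4 units, time = 29
  J2 runs 1 units, time = 30
Finish times: [5, 30, 15, 29]
Average turnaround = 79/4 = 19.75

19.75


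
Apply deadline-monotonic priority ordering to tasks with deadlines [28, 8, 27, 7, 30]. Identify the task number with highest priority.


Sort tasks by relative deadline (ascending):
  Task 4: deadline = 7
  Task 2: deadline = 8
  Task 3: deadline = 27
  Task 1: deadline = 28
  Task 5: deadline = 30
Priority order (highest first): [4, 2, 3, 1, 5]
Highest priority task = 4

4


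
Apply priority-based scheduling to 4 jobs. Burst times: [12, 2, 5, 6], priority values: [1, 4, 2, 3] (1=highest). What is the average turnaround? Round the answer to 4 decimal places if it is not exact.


Sort by priority (ascending = highest first):
Order: [(1, 12), (2, 5), (3, 6), (4, 2)]
Completion times:
  Priority 1, burst=12, C=12
  Priority 2, burst=5, C=17
  Priority 3, burst=6, C=23
  Priority 4, burst=2, C=25
Average turnaround = 77/4 = 19.25

19.25


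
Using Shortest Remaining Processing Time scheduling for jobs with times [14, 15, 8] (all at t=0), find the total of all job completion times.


Since all jobs arrive at t=0, SRPT equals SPT ordering.
SPT order: [8, 14, 15]
Completion times:
  Job 1: p=8, C=8
  Job 2: p=14, C=22
  Job 3: p=15, C=37
Total completion time = 8 + 22 + 37 = 67

67


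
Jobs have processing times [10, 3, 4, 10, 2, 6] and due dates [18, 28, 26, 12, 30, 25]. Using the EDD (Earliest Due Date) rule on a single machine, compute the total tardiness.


Sort by due date (EDD order): [(10, 12), (10, 18), (6, 25), (4, 26), (3, 28), (2, 30)]
Compute completion times and tardiness:
  Job 1: p=10, d=12, C=10, tardiness=max(0,10-12)=0
  Job 2: p=10, d=18, C=20, tardiness=max(0,20-18)=2
  Job 3: p=6, d=25, C=26, tardiness=max(0,26-25)=1
  Job 4: p=4, d=26, C=30, tardiness=max(0,30-26)=4
  Job 5: p=3, d=28, C=33, tardiness=max(0,33-28)=5
  Job 6: p=2, d=30, C=35, tardiness=max(0,35-30)=5
Total tardiness = 17

17


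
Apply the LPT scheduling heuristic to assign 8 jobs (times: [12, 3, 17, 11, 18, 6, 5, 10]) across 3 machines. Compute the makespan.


Sort jobs in decreasing order (LPT): [18, 17, 12, 11, 10, 6, 5, 3]
Assign each job to the least loaded machine:
  Machine 1: jobs [18, 6, 3], load = 27
  Machine 2: jobs [17, 10], load = 27
  Machine 3: jobs [12, 11, 5], load = 28
Makespan = max load = 28

28


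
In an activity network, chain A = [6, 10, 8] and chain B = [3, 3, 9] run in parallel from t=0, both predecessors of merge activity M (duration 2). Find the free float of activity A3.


ES(A3) = sum of predecessors on chain A = 16
EF(A3) = ES + duration = 16 + 8 = 24
Successor of A3 is M. ES(M) = max(sum(A), sum(B)) = max(24, 15) = 24
Free float = ES(successor) - EF(current) = 24 - 24 = 0

0


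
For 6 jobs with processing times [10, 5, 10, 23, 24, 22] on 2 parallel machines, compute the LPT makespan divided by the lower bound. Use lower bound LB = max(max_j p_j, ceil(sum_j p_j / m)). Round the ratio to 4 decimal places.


LPT order: [24, 23, 22, 10, 10, 5]
Machine loads after assignment: [49, 45]
LPT makespan = 49
Lower bound = max(max_job, ceil(total/2)) = max(24, 47) = 47
Ratio = 49 / 47 = 1.0426

1.0426


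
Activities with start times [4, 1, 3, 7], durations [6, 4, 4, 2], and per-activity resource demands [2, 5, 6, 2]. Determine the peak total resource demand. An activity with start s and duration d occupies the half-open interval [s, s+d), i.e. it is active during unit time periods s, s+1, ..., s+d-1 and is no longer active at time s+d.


Each activity i is active on [start_i, start_i + duration_i).
Compute total resource usage per time slot:
  t=0: active resources = [], total = 0
  t=1: active resources = [5], total = 5
  t=2: active resources = [5], total = 5
  t=3: active resources = [5, 6], total = 11
  t=4: active resources = [2, 5, 6], total = 13
  t=5: active resources = [2, 6], total = 8
  t=6: active resources = [2, 6], total = 8
  t=7: active resources = [2, 2], total = 4
  t=8: active resources = [2, 2], total = 4
  t=9: active resources = [2], total = 2
Peak resource demand = 13

13


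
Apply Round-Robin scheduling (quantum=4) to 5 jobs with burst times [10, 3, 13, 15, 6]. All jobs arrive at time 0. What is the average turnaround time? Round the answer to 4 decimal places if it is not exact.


Time quantum = 4
Execution trace:
  J1 runs 4 units, time = 4
  J2 runs 3 units, time = 7
  J3 runs 4 units, time = 11
  J4 runs 4 units, time = 15
  J5 runs 4 units, time = 19
  J1 runs 4 units, time = 23
  J3 runs 4 units, time = 27
  J4 runs 4 units, time = 31
  J5 runs 2 units, time = 33
  J1 runs 2 units, time = 35
  J3 runs 4 units, time = 39
  J4 runs 4 units, time = 43
  J3 runs 1 units, time = 44
  J4 runs 3 units, time = 47
Finish times: [35, 7, 44, 47, 33]
Average turnaround = 166/5 = 33.2

33.2
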